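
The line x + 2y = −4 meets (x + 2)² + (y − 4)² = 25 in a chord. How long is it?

The distance from (−2, 4) to the line is 10/√5, and r² = 25.
Half the chord is √(r² − d²) = √(5), so the full chord is 2√5.

2√5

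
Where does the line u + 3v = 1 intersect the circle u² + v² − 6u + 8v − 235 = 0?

(−11, 4) and (19, −6)

Substitute v = (1 − u)/3:
10u² − 80u − 2090 = 0  ⟹  u² − 8u − 209 = 0
u = 19 or u = −11, giving (19, −6) and (−11, 4).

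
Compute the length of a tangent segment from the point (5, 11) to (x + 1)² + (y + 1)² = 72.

6√3

Centre (−1, −1), r² = 72. |PO|² = (6)² + (12)² = 180.
The tangent meets the radius at right angles, so tangent² = |PO|² − r² = 180 − 72 = 108.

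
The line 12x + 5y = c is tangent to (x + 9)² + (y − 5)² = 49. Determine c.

Tangency holds when the distance from the centre (−9, 5) to the line equals the radius 7:
|12·(−9) + 5·5 − c| / √169 = 7
|c − (−83)| = 7·13, so c = 8 or c = −174.

c = −174 or c = 8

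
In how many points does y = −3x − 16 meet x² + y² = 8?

Centre (0, 0), r² = 8. Distance² from centre to line = (16)²/10 = 128/5.
Since d² > r², the line lies outside the circle.

0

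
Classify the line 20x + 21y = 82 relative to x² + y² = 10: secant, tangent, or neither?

secant

Centre (0, 0), r² = 10. Distance² from centre to line = (−82)²/841 = 6724/841.
Since d² < r², the line cuts the circle twice.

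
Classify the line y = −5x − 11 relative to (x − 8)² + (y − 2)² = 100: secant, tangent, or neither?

neither

Substituting the line into the circle gives 26x² + 114x + 133 = 0.
Δ = 12996 − 13832 = −836.
No real roots: the line does not meet the circle.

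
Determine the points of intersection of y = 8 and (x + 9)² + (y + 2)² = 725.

(−34, 8) and (16, 8)

From the line, y = 8. Substituting:
x² + 18x − 544 = 0
x = 16 or x = −34, giving (16, 8) and (−34, 8).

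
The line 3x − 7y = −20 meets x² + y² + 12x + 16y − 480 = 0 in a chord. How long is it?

The distance from (−6, −8) to the line is 58/√58, and r² = 580.
Half the chord is √(r² − d²) = √(522), so the full chord is 6√58.

6√58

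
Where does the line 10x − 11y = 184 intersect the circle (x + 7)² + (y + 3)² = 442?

(−8, −24) and (14, −4)

Express y = (−184 + 10x)/11 and substitute into the circle:
221x² − 1326x − 24752 = 0  ⟹  x² − 6x − 112 = 0
x = 14 or x = −8, giving (14, −4) and (−8, −24).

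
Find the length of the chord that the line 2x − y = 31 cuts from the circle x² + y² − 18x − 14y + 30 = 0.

4√5

The distance from (9, 7) to the line is 20/√5, and r² = 100.
Chord = 2√(r² − d²) = 2·√(20) = 4√5.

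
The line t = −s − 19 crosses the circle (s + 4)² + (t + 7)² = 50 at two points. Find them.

Express t = −s − 19 and substitute into the circle:
2s² + 32s + 110 = 0  ⟹  s² + 16s + 55 = 0
s = −5 or s = −11, giving (−5, −14) and (−11, −8).

(−11, −8) and (−5, −14)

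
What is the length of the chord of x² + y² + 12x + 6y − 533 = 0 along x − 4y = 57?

Centre (−6, −3), r² = 578. Perpendicular distance d from centre to line = |−51| / √17 = 51/√17.
Half the chord is √(r² − d²) = √(425), so the full chord is 10√17.

10√17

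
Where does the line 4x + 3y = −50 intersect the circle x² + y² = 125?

Substitute y = (−50 − 4x)/3:
25x² + 400x + 1375 = 0  ⟹  x² + 16x + 55 = 0
x = −5 or x = −11, giving (−5, −10) and (−11, −2).

(−11, −2) and (−5, −10)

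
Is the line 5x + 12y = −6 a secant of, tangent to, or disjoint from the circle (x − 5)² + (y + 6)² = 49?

Substituting the line into the circle gives 169x² − 2100x + 900 = 0.
Discriminant = (−2100)² − 4·169·(900) = 3801600 > 0.
Two real roots: the line is a secant.

secant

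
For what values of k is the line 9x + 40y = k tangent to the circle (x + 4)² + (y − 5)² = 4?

For a tangent, require d(centre, line) = r = 2.
|9·(−4) + 40·5 − k| / √1681 = 2
|k − (164)| = 2·41, so k = 246 or k = 82.

k = 82 or k = 246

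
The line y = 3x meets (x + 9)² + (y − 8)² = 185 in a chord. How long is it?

Express y = 3x and substitute into the circle:
10x² − 30x − 40 = 0  ⟹  x² − 3x − 4 = 0
x = 4 or x = −1, giving (4, 12) and (−1, −3).
|(4, 12) − (−1, −3)| = √((5)² + (15)²) = 5√10.

5√10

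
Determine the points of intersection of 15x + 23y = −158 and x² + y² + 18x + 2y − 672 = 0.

(−32, 14) and (14, −16)

From the line, y = (−158 − 15x)/23. Substituting:
754x² + 13572x − 337792 = 0  ⟹  x² + 18x − 448 = 0
x = 14 or x = −32, giving (14, −16) and (−32, 14).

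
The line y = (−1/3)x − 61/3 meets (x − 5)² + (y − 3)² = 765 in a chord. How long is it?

9√10

Centre (5, 3), r² = 765. Perpendicular distance d from centre to line = |75| / √10 = 75/√10.
Half the chord is √(r² − d²) = √(405/2), so the full chord is 9√10.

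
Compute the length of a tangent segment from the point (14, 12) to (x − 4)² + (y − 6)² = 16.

2√30

With centre O = (4, 6), |OP|² = 136 and r² = 16.
Power of the point: PT² = |PO|² − r² = 120, so PT = 2√30.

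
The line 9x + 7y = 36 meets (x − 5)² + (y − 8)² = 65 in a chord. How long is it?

√130

Express y = (36 − 9x)/7 and substitute into the circle:
130x² − 130x − 1560 = 0  ⟹  x² − x − 12 = 0
x = 4 or x = −3, giving (4, 0) and (−3, 9).
Chord length = distance between (4, 0) and (−3, 9) = √130 = √130.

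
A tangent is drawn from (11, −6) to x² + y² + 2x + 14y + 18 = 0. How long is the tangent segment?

Centre (−1, −7), r² = 32. |PO|² = (12)² + (1)² = 145.
Power of the point: PT² = |PO|² − r² = 113, so PT = √113.

√113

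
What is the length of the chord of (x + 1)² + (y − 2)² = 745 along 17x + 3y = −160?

From the line, y = (−160 − 17x)/3. Substituting:
298x² + 5662x + 20860 = 0  ⟹  x² + 19x + 70 = 0
x = −5 or x = −14, giving (−5, −25) and (−14, 26).
|(−5, −25) − (−14, 26)| = √((9)² + (−51)²) = 3√298.

3√298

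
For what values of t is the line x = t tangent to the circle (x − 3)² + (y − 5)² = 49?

t = −4 or t = 10

The line touches the circle iff its distance from (3, 5) is 7:
|1·3 + 0·5 − t| / √1 = 7
|t − (3)| = 7, so t = 10 or t = −4.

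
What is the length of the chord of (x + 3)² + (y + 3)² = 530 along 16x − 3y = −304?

The distance from (−3, −3) to the line is 265/√265, and r² = 530.
Half the chord is √(r² − d²) = √(265), so the full chord is 2√265.

2√265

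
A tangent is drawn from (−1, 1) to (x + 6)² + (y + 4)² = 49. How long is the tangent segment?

1

The centre is (−6, −4) and r = 7. The square of the distance from P to the centre is 25 + 25 = 50.
Power of the point: PT² = |PO|² − r² = 1, so PT = 1.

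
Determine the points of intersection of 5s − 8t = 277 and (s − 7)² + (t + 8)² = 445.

(9, −29) and (25, −19)

Substitute t = (−277 + 5s)/8:
89s² − 3026s + 20025 = 0  ⟹  s² − 34s + 225 = 0
s = 25 or s = 9, giving (25, −19) and (9, −29).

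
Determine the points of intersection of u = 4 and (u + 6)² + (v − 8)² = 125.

(4, 3) and (4, 13)

The line gives u = 4. Substituting into the circle:
v² − 16v + 39 = 0
v = 13 or v = 3, giving (4, 13) and (4, 3).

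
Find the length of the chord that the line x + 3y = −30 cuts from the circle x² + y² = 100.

Substitute y = (−30 − x)/3:
10x² + 60x = 0  ⟹  x² + 6x = 0
x = 0 or x = −6, giving (0, −10) and (−6, −8).
Chord length = distance between (0, −10) and (−6, −8) = √40 = 2√10.

2√10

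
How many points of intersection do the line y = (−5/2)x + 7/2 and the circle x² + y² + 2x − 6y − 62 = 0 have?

Centre (−1, 3), r² = 72. Distance² from centre to line = (−6)²/29 = 36/29.
Since d² < r², the line cuts the circle twice.

2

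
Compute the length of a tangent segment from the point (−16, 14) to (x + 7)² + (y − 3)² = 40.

Centre (−7, 3), r² = 40. |PO|² = (−9)² + (11)² = 202.
By the tangent–radius right angle, tangent length = √(|PO|² − r²) = √162 = 9√2.

9√2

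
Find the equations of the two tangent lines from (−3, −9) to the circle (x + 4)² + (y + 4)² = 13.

A line y − (−9) = m(x − (−3)) is tangent when its distance from (−4, −4) is √13:
(−1m − (5))² = 13(m² + 1)
6m² − 5m − 6 = 0, so m = −2/3 or m = 3/2.
Through (−3, −9) these give 2x + 3y = −33 and 3x − 2y = 9.

2x + 3y = −33 and 3x − 2y = 9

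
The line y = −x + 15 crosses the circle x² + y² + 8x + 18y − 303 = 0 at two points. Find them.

(8, 7) and (12, 3)

From the line, y = −x + 15. Substituting:
2x² − 40x + 192 = 0  ⟹  x² − 20x + 96 = 0
x = 12 or x = 8, giving (12, 3) and (8, 7).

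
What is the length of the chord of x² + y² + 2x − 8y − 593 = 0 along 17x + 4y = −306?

Centre (−1, 4), r² = 610. Perpendicular distance d from centre to line = |305| / √305 = 305/√305.
Half the chord is √(r² − d²) = √(305), so the full chord is 2√305.

2√305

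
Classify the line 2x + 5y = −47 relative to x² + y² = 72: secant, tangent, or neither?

neither

Centre (0, 0), r² = 72. Distance² from centre to line = (47)²/29 = 2209/29.
Since d² > r², the line lies outside the circle.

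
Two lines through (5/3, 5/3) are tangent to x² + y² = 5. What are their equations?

Write the tangent as mx − y + (5/3 − m·(5/3)) = 0 and set its distance from the centre to √5:
(−5/3m − (−5/3))² = 5(m² + 1)
2m² + 5m + 2 = 0, so m = −2 or m = −1/2.
With m = −2: 2x + y = 5. With m = −1/2: x + 2y = 5.

2x + y = 5 and x + 2y = 5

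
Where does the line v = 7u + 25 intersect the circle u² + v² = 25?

From the line, v = 7u + 25. Substituting:
50u² + 350u + 600 = 0  ⟹  u² + 7u + 12 = 0
u = −3 or u = −4, giving (−3, 4) and (−4, −3).

(−4, −3) and (−3, 4)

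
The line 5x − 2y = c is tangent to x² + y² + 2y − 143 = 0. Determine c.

c = 2 ± 12√29

The line touches the circle iff its distance from (0, −1) is 12:
|5·0 − 2·(−1) − c| / √29 = 12
|c − (2)| = 12√29.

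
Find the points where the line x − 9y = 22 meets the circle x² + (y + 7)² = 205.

Substitute y = (−22 + x)/9:
82x² + 82x − 14924 = 0  ⟹  x² + x − 182 = 0
x = 13 or x = −14, giving (13, −1) and (−14, −4).

(−14, −4) and (13, −1)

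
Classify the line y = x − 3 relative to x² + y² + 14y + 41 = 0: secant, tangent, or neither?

d² = (1·0 − 1·(−7) − (3))²/2 = 8; r² = 8.
Since d² = r², the line is tangent.

tangent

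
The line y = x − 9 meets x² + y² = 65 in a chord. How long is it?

Centre (0, 0), r² = 65. Perpendicular distance d from centre to line = |−9| / √2 = 9/√2.
Chord = 2√(r² − d²) = 2·√(49/2) = 7√2.

7√2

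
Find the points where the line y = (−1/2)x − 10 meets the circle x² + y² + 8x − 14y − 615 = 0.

(−30, 5) and (10, −15)

Substitute y = (−20 − x)/2:
5x² + 100x − 1500 = 0  ⟹  x² + 20x − 300 = 0
x = 10 or x = −30, giving (10, −15) and (−30, 5).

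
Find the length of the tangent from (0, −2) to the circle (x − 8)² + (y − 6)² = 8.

2√30

With centre O = (8, 6), |OP|² = 128 and r² = 8.
By the tangent–radius right angle, tangent length = √(|PO|² − r²) = √120 = 2√30.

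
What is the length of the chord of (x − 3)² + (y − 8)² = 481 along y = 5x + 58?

7√26

Centre (3, 8), r² = 481. Perpendicular distance d from centre to line = |65| / √26 = 65/√26.
Chord = 2√(r² − d²) = 2·√(637/2) = 7√26.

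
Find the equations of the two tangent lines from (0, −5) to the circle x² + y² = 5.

2x − y = 5 and 2x + y = −5

Let a tangent through (0, −5) have slope m. Its distance from (0, 0) must equal √5:
(0m − (5))² = 5(m² + 1)
m² − 4 = 0, so m = 2 or m = −2.
Through (0, −5) these give 2x − y = 5 and 2x + y = −5.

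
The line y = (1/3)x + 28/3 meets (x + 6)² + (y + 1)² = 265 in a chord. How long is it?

9√10

Express y = (28 + x)/3 and substitute into the circle:
10x² + 170x − 1100 = 0  ⟹  x² + 17x − 110 = 0
x = 5 or x = −22, giving (5, 11) and (−22, 2).
|(5, 11) − (−22, 2)| = √((27)² + (9)²) = 9√10.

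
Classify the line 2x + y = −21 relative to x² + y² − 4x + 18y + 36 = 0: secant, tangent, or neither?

neither

d² = (2·2 + 1·(−9) − (−21))²/5 = 256/5; r² = 49.
Since d² > r², the line lies outside the circle.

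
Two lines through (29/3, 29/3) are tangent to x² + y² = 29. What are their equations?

2x − 5y = −29 and 5x − 2y = 29

Write the tangent as mx − y + (29/3 − m·(29/3)) = 0 and set its distance from the centre to √29:
[m·(−29/3) − (−29/3)]² = 29(m² + 1)
10m² − 29m + 10 = 0, so m = 2/5 or m = 5/2.
Through (29/3, 29/3) these give 2x − 5y = −29 and 5x − 2y = 29.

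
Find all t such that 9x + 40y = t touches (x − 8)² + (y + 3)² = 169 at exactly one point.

t = −581 or t = 485

For a tangent, require d(centre, line) = r = 13.
|9·8 + 40·(−3) − t| / √1681 = 13
|t − (−48)| = 13·41, so t = 485 or t = −581.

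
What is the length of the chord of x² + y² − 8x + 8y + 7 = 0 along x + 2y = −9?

The distance from (4, −4) to the line is 5/√5, and r² = 25.
Half the chord is √(r² − d²) = √(20), so the full chord is 4√5.

4√5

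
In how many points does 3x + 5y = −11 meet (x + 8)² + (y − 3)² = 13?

Substituting the line into the circle gives 34x² + 556x + 1951 = 0.
Δ = 309136 − 265336 = 43800.
Two real roots: the line is a secant.

2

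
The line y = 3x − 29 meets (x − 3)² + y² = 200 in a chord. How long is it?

Substitute y = 3x − 29:
10x² − 180x + 650 = 0  ⟹  x² − 18x + 65 = 0
x = 13 or x = 5, giving (13, 10) and (5, −14).
|(13, 10) − (5, −14)| = √((8)² + (24)²) = 8√10.

8√10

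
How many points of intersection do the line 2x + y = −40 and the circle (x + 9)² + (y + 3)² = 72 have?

0

d² = (2·(−9) + 1·(−3) − (−40))²/5 = 361/5; r² = 72.
Since d² > r², the line lies outside the circle.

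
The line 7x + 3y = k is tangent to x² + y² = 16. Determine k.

Tangency holds when the distance from the centre (0, 0) to the line equals the radius 4:
|7·0 + 3·0 − k| / √58 = 4
|k| = 4√58.

k = ±4√58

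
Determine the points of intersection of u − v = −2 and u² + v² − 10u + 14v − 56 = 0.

Substitute v = u + 2:
2u² + 8u − 24 = 0  ⟹  u² + 4u − 12 = 0
u = 2 or u = −6, giving (2, 4) and (−6, −4).

(−6, −4) and (2, 4)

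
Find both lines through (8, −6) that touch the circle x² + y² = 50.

A line y − (−6) = m(x − (8)) is tangent when its distance from (0, 0) is 5√2:
[m·(−8) − (6)]² = 50(m² + 1)
7m² + 48m − 7 = 0, so m = −7 or m = 1/7.
Through (8, −6) these give 7x + y = 50 and x − 7y = 50.

7x + y = 50 and x − 7y = 50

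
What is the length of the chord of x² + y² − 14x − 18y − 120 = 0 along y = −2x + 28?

14√5

Substitute y = −2x + 28:
5x² − 90x + 160 = 0  ⟹  x² − 18x + 32 = 0
x = 16 or x = 2, giving (16, −4) and (2, 24).
Chord length = distance between (16, −4) and (2, 24) = √980 = 14√5.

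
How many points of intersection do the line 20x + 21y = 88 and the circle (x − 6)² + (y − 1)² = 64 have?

Substituting the line into the circle gives 841x² − 7972x − 7859 = 0.
Δ = 63552784 − (−26437676) = 89990460.
Two real roots: the line is a secant.

2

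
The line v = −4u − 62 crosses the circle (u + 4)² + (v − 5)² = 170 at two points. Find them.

(−17, 6) and (−15, −2)

Substitute v = −4u − 62:
17u² + 544u + 4335 = 0  ⟹  u² + 32u + 255 = 0
u = −15 or u = −17, giving (−15, −2) and (−17, 6).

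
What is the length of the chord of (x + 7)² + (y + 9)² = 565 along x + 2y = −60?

16√5

The distance from (−7, −9) to the line is 35/√5, and r² = 565.
Chord = 2√(r² − d²) = 2·√(320) = 16√5.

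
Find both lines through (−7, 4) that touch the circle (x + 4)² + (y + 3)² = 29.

5x − 2y = −43 and 2x + 5y = 6

A line y − (4) = m(x − (−7)) is tangent when its distance from (−4, −3) is √29:
(3m − (−7))² = 29(m² + 1)
10m² − 21m − 10 = 0, so m = 5/2 or m = −2/5.
Through (−7, 4) these give 5x − 2y = −43 and 2x + 5y = 6.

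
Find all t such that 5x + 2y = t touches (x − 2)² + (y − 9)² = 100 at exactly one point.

Tangency holds when the distance from the centre (2, 9) to the line equals the radius 10:
|5·2 + 2·9 − t| / √29 = 10
|t − (28)| = 10√29.

t = 28 ± 10√29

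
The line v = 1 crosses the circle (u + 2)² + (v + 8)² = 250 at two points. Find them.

From the line, v = 1. Substituting:
u² + 4u − 165 = 0
u = 11 or u = −15, giving (11, 1) and (−15, 1).

(−15, 1) and (11, 1)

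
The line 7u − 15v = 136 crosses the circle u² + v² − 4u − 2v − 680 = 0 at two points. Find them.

From the line, v = (−136 + 7u)/15. Substituting:
274u² − 3014u − 130424 = 0  ⟹  u² − 11u − 476 = 0
u = 28 or u = −17, giving (28, 4) and (−17, −17).

(−17, −17) and (28, 4)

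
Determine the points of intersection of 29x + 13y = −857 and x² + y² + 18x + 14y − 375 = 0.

Substitute y = (−857 − 29x)/13:
1010x² + 47470x + 515100 = 0  ⟹  x² + 47x + 510 = 0
x = −17 or x = −30, giving (−17, −28) and (−30, 1).

(−30, 1) and (−17, −28)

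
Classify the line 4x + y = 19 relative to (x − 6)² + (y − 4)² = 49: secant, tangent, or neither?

secant

Substituting the line into the circle gives 17x² − 132x + 212 = 0.
Discriminant = (−132)² − 4·17·(212) = 3008 > 0.
Two real roots: the line is a secant.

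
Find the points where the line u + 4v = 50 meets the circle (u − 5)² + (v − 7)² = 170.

Substitute v = (50 − u)/4:
17u² − 204u − 1836 = 0  ⟹  u² − 12u − 108 = 0
u = 18 or u = −6, giving (18, 8) and (−6, 14).

(−6, 14) and (18, 8)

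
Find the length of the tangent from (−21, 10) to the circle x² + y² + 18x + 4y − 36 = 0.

√167

Centre (−9, −2), r² = 121. |PO|² = (−12)² + (12)² = 288.
By the tangent–radius right angle, tangent length = √(|PO|² − r²) = √167.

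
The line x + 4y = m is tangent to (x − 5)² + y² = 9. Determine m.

m = 5 ± 3√17

The line touches the circle iff its distance from (5, 0) is 3:
|1·5 + 4·0 − m| / √17 = 3
|m − (5)| = 3√17.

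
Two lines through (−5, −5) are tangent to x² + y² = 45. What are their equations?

x + 2y = −15 and 2x + y = −15

A line y − (−5) = m(x − (−5)) is tangent when its distance from (0, 0) is 3√5:
(5m − (5))² = 45(m² + 1)
2m² + 5m + 2 = 0, so m = −1/2 or m = −2.
With m = −1/2: x + 2y = −15. With m = −2: 2x + y = −15.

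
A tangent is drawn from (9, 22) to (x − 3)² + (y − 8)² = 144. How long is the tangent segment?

Centre (3, 8), r² = 144. |PO|² = (6)² + (14)² = 232.
By the tangent–radius right angle, tangent length = √(|PO|² − r²) = √88 = 2√22.

2√22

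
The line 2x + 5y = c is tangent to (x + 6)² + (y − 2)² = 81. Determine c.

c = −2 ± 9√29

For a tangent, require d(centre, line) = r = 9.
|2·(−6) + 5·2 − c| / √29 = 9
|c − (−2)| = 9√29.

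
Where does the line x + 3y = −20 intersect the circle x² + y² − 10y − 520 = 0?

(−23, 1) and (16, −12)

Express y = (−20 − x)/3 and substitute into the circle:
10x² + 70x − 3680 = 0  ⟹  x² + 7x − 368 = 0
x = 16 or x = −23, giving (16, −12) and (−23, 1).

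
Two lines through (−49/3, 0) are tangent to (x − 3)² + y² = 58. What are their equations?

3x − 7y = −49 and 3x + 7y = −49

A line y − (0) = m(x − (−49/3)) is tangent when its distance from (3, 0) is √58:
[m·(58/3) − (0)]² = 58(m² + 1)
49m² − 9 = 0, so m = 3/7 or m = −3/7.
Through (−49/3, 0) these give 3x − 7y = −49 and 3x + 7y = −49.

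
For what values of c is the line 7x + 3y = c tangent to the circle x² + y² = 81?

For a tangent, require d(centre, line) = r = 9.
|7·0 + 3·0 − c| / √58 = 9
|c| = 9√58.

c = ±9√58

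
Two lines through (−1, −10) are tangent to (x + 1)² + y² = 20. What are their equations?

A line y − (−10) = m(x − (−1)) is tangent when its distance from (−1, 0) is 2√5:
[m·(0) − (10)]² = 20(m² + 1)
m² − 4 = 0, so m = −2 or m = 2.
With m = −2: 2x + y = −12. With m = 2: 2x − y = 8.

2x + y = −12 and 2x − y = 8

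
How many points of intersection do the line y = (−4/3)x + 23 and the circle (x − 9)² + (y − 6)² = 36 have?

2

d² = (4·9 + 3·6 − (69))²/25 = 9; r² = 36.
Since d² < r², the line cuts the circle twice.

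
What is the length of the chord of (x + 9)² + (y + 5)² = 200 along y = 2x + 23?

12√5

The distance from (−9, −5) to the line is 10/√5, and r² = 200.
Half the chord is √(r² − d²) = √(180), so the full chord is 12√5.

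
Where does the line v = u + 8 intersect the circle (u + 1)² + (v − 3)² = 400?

Express v = u + 8 and substitute into the circle:
2u² + 12u − 374 = 0  ⟹  u² + 6u − 187 = 0
u = 11 or u = −17, giving (11, 19) and (−17, −9).

(−17, −9) and (11, 19)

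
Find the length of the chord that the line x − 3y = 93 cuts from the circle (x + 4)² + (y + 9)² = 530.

Substitute y = (−93 + x)/3:
10x² − 60x − 270 = 0  ⟹  x² − 6x − 27 = 0
x = 9 or x = −3, giving (9, −28) and (−3, −32).
Chord length = distance between (9, −28) and (−3, −32) = √160 = 4√10.

4√10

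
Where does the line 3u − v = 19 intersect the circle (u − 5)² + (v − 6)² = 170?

(4, −7) and (12, 17)

Express v = 3u − 19 and substitute into the circle:
10u² − 160u + 480 = 0  ⟹  u² − 16u + 48 = 0
u = 12 or u = 4, giving (12, 17) and (4, −7).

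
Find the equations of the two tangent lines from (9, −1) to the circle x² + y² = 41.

A line y − (−1) = m(x − (9)) is tangent when its distance from (0, 0) is √41:
[m·(−9) − (1)]² = 41(m² + 1)
20m² + 9m − 20 = 0, so m = 4/5 or m = −5/4.
Through (9, −1) these give 4x − 5y = 41 and 5x + 4y = 41.

4x − 5y = 41 and 5x + 4y = 41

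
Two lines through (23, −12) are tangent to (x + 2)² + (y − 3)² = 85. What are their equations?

7x + 6y = 89 and 2x + 9y = −62

Let a tangent through (23, −12) have slope m. Its distance from (−2, 3) must equal √85:
[m·(−25) − (15)]² = 85(m² + 1)
54m² + 75m + 14 = 0, so m = −7/6 or m = −2/9.
Through (23, −12) these give 7x + 6y = 89 and 2x + 9y = −62.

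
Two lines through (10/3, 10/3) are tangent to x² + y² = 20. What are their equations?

2x + y = 10 and x + 2y = 10

A line y − (10/3) = m(x − (10/3)) is tangent when its distance from (0, 0) is 2√5:
(−10/3m − (−10/3))² = 20(m² + 1)
2m² + 5m + 2 = 0, so m = −2 or m = −1/2.
Through (10/3, 10/3) these give 2x + y = 10 and x + 2y = 10.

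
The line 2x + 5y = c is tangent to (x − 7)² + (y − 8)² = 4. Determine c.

c = 54 ± 2√29

For a tangent, require d(centre, line) = r = 2.
|2·7 + 5·8 − c| / √29 = 2
|c − (54)| = 2√29.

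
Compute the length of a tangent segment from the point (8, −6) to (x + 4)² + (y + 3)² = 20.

√133

With centre O = (−4, −3), |OP|² = 153 and r² = 20.
The tangent meets the radius at right angles, so tangent² = |PO|² − r² = 153 − 20 = 133.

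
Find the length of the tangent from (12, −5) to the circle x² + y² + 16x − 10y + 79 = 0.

7√10

The centre is (−8, 5) and r = √10. The square of the distance from P to the centre is 400 + 100 = 500.
The tangent meets the radius at right angles, so tangent² = |PO|² − r² = 500 − 10 = 490.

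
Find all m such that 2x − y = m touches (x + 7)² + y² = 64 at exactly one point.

m = −14 ± 8√5

Tangency holds when the distance from the centre (−7, 0) to the line equals the radius 8:
|2·(−7) − 1·0 − m| / √5 = 8
|m − (−14)| = 8√5.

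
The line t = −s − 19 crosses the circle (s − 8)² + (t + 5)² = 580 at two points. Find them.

Express t = −s − 19 and substitute into the circle:
2s² + 12s − 320 = 0  ⟹  s² + 6s − 160 = 0
s = 10 or s = −16, giving (10, −29) and (−16, −3).

(−16, −3) and (10, −29)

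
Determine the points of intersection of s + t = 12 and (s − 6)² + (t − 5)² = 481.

Substitute t = −s + 12:
2s² − 26s − 396 = 0  ⟹  s² − 13s − 198 = 0
s = 22 or s = −9, giving (22, −10) and (−9, 21).

(−9, 21) and (22, −10)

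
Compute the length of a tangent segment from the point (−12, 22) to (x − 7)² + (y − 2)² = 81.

2√170

With centre O = (7, 2), |OP|² = 761 and r² = 81.
By the tangent–radius right angle, tangent length = √(|PO|² − r²) = √680 = 2√170.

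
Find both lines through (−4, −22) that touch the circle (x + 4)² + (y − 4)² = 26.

5x + y = −42 and 5x − y = 2

Let a tangent through (−4, −22) have slope m. Its distance from (−4, 4) must equal √26:
[m·(0) − (26)]² = 26(m² + 1)
m² − 25 = 0, so m = −5 or m = 5.
Through (−4, −22) these give 5x + y = −42 and 5x − y = 2.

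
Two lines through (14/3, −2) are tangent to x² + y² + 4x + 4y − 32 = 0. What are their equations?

3x + y = 12 and 3x − y = 16

A line y − (−2) = m(x − (14/3)) is tangent when its distance from (−2, −2) is 2√10:
(−20/3m − (0))² = 40(m² + 1)
m² − 9 = 0, so m = −3 or m = 3.
With m = −3: 3x + y = 12. With m = 3: 3x − y = 16.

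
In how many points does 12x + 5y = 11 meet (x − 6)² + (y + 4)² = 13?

Substituting the line into the circle gives 169x² − 1044x + 1536 = 0.
Δ = 1089936 − 1038336 = 51600.
Two real roots: the line is a secant.

2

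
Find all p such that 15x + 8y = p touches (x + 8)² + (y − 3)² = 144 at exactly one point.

p = −300 or p = 108

The line touches the circle iff its distance from (−8, 3) is 12:
|15·(−8) + 8·3 − p| / √289 = 12
|p − (−96)| = 12·17, so p = 108 or p = −300.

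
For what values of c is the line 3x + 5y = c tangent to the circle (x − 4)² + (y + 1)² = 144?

Tangency holds when the distance from the centre (4, −1) to the line equals the radius 12:
|3·4 + 5·(−1) − c| / √34 = 12
|c − (7)| = 12√34.

c = 7 ± 12√34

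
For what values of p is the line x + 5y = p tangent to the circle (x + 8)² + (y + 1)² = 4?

Tangency holds when the distance from the centre (−8, −1) to the line equals the radius 2:
|1·(−8) + 5·(−1) − p| / √26 = 2
|p − (−13)| = 2√26.

p = −13 ± 2√26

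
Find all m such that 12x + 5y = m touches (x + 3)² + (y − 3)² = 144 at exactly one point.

m = −177 or m = 135

For a tangent, require d(centre, line) = r = 12.
|12·(−3) + 5·3 − m| / √169 = 12
|m − (−21)| = 12·13, so m = 135 or m = −177.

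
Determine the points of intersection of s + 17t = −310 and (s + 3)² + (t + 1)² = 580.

(−21, −17) and (13, −19)

From the line, t = (−310 − s)/17. Substituting:
290s² + 2320s − 79170 = 0  ⟹  s² + 8s − 273 = 0
s = 13 or s = −21, giving (13, −19) and (−21, −17).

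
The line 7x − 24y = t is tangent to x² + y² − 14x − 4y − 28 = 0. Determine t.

Tangency holds when the distance from the centre (7, 2) to the line equals the radius 9:
|7·7 − 24·2 − t| / √625 = 9
|t − (1)| = 9·25, so t = 226 or t = −224.

t = −224 or t = 226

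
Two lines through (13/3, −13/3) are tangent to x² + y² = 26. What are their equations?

Write the tangent as mx − y + (−13/3 − m·(13/3)) = 0 and set its distance from the centre to √26:
[m·(−13/3) − (13/3)]² = 26(m² + 1)
5m² − 26m + 5 = 0, so m = 5 or m = 1/5.
With m = 5: 5x − y = 26. With m = 1/5: x − 5y = 26.

5x − y = 26 and x − 5y = 26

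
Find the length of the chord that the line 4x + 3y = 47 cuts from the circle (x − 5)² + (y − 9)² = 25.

10

From the line, y = (47 − 4x)/3. Substituting:
25x² − 250x + 400 = 0  ⟹  x² − 10x + 16 = 0
x = 8 or x = 2, giving (8, 5) and (2, 13).
|(8, 5) − (2, 13)| = √((6)² + (−8)²) = 10.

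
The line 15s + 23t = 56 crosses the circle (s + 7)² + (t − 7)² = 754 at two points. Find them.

Express t = (56 − 15s)/23 and substitute into the circle:
754s² + 10556s − 361920 = 0  ⟹  s² + 14s − 480 = 0
s = 16 or s = −30, giving (16, −8) and (−30, 22).

(−30, 22) and (16, −8)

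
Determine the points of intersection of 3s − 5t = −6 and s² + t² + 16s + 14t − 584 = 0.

From the line, t = (6 + 3s)/5. Substituting:
34s² + 646s − 14144 = 0  ⟹  s² + 19s − 416 = 0
s = 13 or s = −32, giving (13, 9) and (−32, −18).

(−32, −18) and (13, 9)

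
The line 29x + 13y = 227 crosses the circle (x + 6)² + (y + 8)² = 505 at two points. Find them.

From the line, y = (227 − 29x)/13. Substituting:
1010x² − 17170x + 30300 = 0  ⟹  x² − 17x + 30 = 0
x = 15 or x = 2, giving (15, −16) and (2, 13).

(2, 13) and (15, −16)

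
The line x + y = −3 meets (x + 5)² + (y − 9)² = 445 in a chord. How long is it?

29√2

From the line, y = −x − 3. Substituting:
2x² + 34x − 276 = 0  ⟹  x² + 17x − 138 = 0
x = 6 or x = −23, giving (6, −9) and (−23, 20).
Chord length = distance between (6, −9) and (−23, 20) = √1682 = 29√2.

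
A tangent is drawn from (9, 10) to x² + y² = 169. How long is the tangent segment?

With centre O = (0, 0), |OP|² = 181 and r² = 169.
By the tangent–radius right angle, tangent length = √(|PO|² − r²) = √12 = 2√3.

2√3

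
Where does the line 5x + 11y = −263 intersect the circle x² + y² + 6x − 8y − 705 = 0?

(−24, −13) and (−2, −23)

Express y = (−263 − 5x)/11 and substitute into the circle:
146x² + 3796x + 7008 = 0  ⟹  x² + 26x + 48 = 0
x = −2 or x = −24, giving (−2, −23) and (−24, −13).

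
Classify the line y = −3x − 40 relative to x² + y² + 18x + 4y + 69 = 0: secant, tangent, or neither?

secant

d² = (3·(−9) + 1·(−2) − (−40))²/10 = 121/10; r² = 16.
Since d² < r², the line cuts the circle twice.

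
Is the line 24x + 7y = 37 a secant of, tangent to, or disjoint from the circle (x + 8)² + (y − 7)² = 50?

disjoint

Substituting the line into the circle gives 625x² + 1360x + 830 = 0.
Δ = 1849600 − 2075000 = −225400.
No real roots: the line does not meet the circle.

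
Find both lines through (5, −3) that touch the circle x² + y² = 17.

A line y − (−3) = m(x − (5)) is tangent when its distance from (0, 0) is √17:
[m·(−5) − (3)]² = 17(m² + 1)
4m² + 15m − 4 = 0, so m = −4 or m = 1/4.
With m = −4: 4x + y = 17. With m = 1/4: x − 4y = 17.

4x + y = 17 and x − 4y = 17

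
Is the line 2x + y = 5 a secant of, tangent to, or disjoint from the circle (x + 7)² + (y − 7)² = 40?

Substituting the line into the circle gives 5x² + 22x + 13 = 0.
Δ = 484 − 260 = 224.
Two real roots: the line is a secant.

secant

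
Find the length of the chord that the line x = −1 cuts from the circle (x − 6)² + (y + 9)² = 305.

32

The line gives x = −1. Substituting into the circle:
y² + 18y − 175 = 0
y = 7 or y = −25, giving (−1, 7) and (−1, −25).
|(−1, 7) − (−1, −25)| = √((0)² + (32)²) = 32.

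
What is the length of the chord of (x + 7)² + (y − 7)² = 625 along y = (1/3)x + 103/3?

From the line, y = (103 + x)/3. Substituting:
10x² + 290x + 1540 = 0  ⟹  x² + 29x + 154 = 0
x = −7 or x = −22, giving (−7, 32) and (−22, 27).
|(−7, 32) − (−22, 27)| = √((15)² + (5)²) = 5√10.

5√10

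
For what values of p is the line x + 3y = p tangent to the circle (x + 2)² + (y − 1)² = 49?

For a tangent, require d(centre, line) = r = 7.
|1·(−2) + 3·1 − p| / √10 = 7
|p − (1)| = 7√10.

p = 1 ± 7√10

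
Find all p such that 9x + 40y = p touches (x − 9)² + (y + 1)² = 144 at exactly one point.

p = −451 or p = 533

The line touches the circle iff its distance from (9, −1) is 12:
|9·9 + 40·(−1) − p| / √1681 = 12
|p − (41)| = 12·41, so p = 533 or p = −451.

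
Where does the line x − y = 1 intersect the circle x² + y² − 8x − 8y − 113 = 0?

(−4, −5) and (13, 12)

Substitute y = x − 1:
2x² − 18x − 104 = 0  ⟹  x² − 9x − 52 = 0
x = 13 or x = −4, giving (13, 12) and (−4, −5).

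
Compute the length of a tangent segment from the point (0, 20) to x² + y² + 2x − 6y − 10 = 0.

With centre O = (−1, 3), |OP|² = 290 and r² = 20.
Power of the point: PT² = |PO|² − r² = 270, so PT = 3√30.

3√30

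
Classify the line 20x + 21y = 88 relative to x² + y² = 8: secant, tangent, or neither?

Substituting the line into the circle gives 841x² − 3520x + 4216 = 0.
Discriminant = (−3520)² − 4·841·(4216) = −1792224 < 0.
No real roots: the line does not meet the circle.

neither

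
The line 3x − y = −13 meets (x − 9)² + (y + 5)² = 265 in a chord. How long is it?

Substitute y = 3x + 13:
10x² + 90x + 140 = 0  ⟹  x² + 9x + 14 = 0
x = −2 or x = −7, giving (−2, 7) and (−7, −8).
Chord length = distance between (−2, 7) and (−7, −8) = √250 = 5√10.

5√10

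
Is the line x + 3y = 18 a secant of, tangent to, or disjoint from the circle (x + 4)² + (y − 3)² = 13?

Substituting the line into the circle gives 10x² + 54x + 108 = 0.
Discriminant = (54)² − 4·10·(108) = −1404 < 0.
No real roots: the line does not meet the circle.

disjoint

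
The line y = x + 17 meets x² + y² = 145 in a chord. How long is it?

The distance from (0, 0) to the line is 17/√2, and r² = 145.
Chord = 2√(r² − d²) = 2·√(1/2) = √2.

√2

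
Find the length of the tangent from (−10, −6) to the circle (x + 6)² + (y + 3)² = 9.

With centre O = (−6, −3), |OP|² = 25 and r² = 9.
By the tangent–radius right angle, tangent length = √(|PO|² − r²) = √16 = 4.

4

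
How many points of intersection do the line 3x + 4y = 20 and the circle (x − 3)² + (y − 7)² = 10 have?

0

Substituting the line into the circle gives 25x² − 48x + 48 = 0.
Δ = 2304 − 4800 = −2496.
No real roots: the line does not meet the circle.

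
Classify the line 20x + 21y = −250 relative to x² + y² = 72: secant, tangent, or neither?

neither

d² = (20·0 + 21·0 − (−250))²/841 = 62500/841; r² = 72.
Since d² > r², the line lies outside the circle.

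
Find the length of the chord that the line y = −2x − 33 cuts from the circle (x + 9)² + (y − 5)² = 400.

16√5

From the line, y = −2x − 33. Substituting:
5x² + 170x + 1125 = 0  ⟹  x² + 34x + 225 = 0
x = −9 or x = −25, giving (−9, −15) and (−25, 17).
Chord length = distance between (−9, −15) and (−25, 17) = √1280 = 16√5.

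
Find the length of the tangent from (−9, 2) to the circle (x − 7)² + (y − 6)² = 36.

Centre (7, 6), r² = 36. |PO|² = (−16)² + (−4)² = 272.
By the tangent–radius right angle, tangent length = √(|PO|² − r²) = √236 = 2√59.

2√59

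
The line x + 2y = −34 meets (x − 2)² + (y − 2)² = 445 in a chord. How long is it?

Centre (2, 2), r² = 445. Perpendicular distance d from centre to line = |40| / √5 = 40/√5.
Chord = 2√(r² − d²) = 2·√(125) = 10√5.

10√5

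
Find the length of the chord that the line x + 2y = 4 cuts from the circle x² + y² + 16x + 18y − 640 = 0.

22√5

Express y = (4 − x)/2 and substitute into the circle:
5x² + 20x − 2400 = 0  ⟹  x² + 4x − 480 = 0
x = 20 or x = −24, giving (20, −8) and (−24, 14).
|(20, −8) − (−24, 14)| = √((44)² + (−22)²) = 22√5.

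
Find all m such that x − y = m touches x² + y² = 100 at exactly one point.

m = ±10√2

The line touches the circle iff its distance from (0, 0) is 10:
|1·0 − 1·0 − m| / √2 = 10
|m| = 10√2.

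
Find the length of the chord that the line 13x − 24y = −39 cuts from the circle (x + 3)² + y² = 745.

Substitute y = (39 + 13x)/24:
745x² + 4470x − 422415 = 0  ⟹  x² + 6x − 567 = 0
x = 21 or x = −27, giving (21, 13) and (−27, −13).
|(21, 13) − (−27, −13)| = √((48)² + (26)²) = 2√745.

2√745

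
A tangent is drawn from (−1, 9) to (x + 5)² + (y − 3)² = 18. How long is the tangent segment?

With centre O = (−5, 3), |OP|² = 52 and r² = 18.
By the tangent–radius right angle, tangent length = √(|PO|² − r²) = √34.

√34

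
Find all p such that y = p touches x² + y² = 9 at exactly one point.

p = −3 or p = 3

For a tangent, require d(centre, line) = r = 3.
|0·0 + 1·0 − p| / √1 = 3
|p| = 3, so p = 3 or p = −3.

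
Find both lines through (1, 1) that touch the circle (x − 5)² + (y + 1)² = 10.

x − 3y = −2 and 3x + y = 4

Write the tangent as mx − y + (1 − m·(1)) = 0 and set its distance from the centre to √10:
[m·(4) − (−2)]² = 10(m² + 1)
3m² + 8m − 3 = 0, so m = 1/3 or m = −3.
Through (1, 1) these give x − 3y = −2 and 3x + y = 4.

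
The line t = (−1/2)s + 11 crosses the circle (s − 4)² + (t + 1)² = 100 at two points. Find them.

Express t = (22 − s)/2 and substitute into the circle:
5s² − 80s + 240 = 0  ⟹  s² − 16s + 48 = 0
s = 12 or s = 4, giving (12, 5) and (4, 9).

(4, 9) and (12, 5)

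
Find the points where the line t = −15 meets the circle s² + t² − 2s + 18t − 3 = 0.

Express t = −15 and substitute into the circle:
s² − 2s − 48 = 0
s = 8 or s = −6, giving (8, −15) and (−6, −15).

(−6, −15) and (8, −15)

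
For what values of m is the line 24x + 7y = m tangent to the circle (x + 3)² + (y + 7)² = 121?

The line touches the circle iff its distance from (−3, −7) is 11:
|24·(−3) + 7·(−7) − m| / √625 = 11
|m − (−121)| = 11·25, so m = 154 or m = −396.

m = −396 or m = 154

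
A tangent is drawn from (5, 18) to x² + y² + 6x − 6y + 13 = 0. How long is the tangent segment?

The centre is (−3, 3) and r = √5. The square of the distance from P to the centre is 64 + 225 = 289.
By the tangent–radius right angle, tangent length = √(|PO|² − r²) = √284 = 2√71.

2√71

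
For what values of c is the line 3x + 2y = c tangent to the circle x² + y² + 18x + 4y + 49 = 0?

For a tangent, require d(centre, line) = r = 6.
|3·(−9) + 2·(−2) − c| / √13 = 6
|c − (−31)| = 6√13.

c = −31 ± 6√13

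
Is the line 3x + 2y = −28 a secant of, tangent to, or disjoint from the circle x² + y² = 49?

disjoint

Substituting the line into the circle gives 13x² + 168x + 588 = 0.
Discriminant = (168)² − 4·13·(588) = −2352 < 0.
No real roots: the line does not meet the circle.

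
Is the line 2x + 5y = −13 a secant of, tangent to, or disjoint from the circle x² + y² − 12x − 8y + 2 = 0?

d² = (2·6 + 5·4 − (−13))²/29 = 2025/29; r² = 50.
Since d² > r², the line lies outside the circle.

disjoint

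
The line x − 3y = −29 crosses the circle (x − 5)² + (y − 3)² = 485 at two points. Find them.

Express y = (29 + x)/3 and substitute into the circle:
10x² − 50x − 3740 = 0  ⟹  x² − 5x − 374 = 0
x = 22 or x = −17, giving (22, 17) and (−17, 4).

(−17, 4) and (22, 17)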